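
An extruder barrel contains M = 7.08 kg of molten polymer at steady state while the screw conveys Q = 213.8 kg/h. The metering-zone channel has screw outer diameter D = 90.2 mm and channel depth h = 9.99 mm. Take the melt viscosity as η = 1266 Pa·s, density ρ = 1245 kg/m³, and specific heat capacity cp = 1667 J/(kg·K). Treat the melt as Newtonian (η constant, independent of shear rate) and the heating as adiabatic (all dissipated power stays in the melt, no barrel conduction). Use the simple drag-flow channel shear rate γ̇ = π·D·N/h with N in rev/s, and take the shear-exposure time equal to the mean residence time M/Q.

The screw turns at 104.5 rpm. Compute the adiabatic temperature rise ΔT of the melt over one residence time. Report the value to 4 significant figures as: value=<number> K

value=177.5 K

Q_s = Q / 3600 = 213.8 / 3600 = 0.0593889 kg/s
t_res = M / Q_s = 7.08 / 0.0593889 = 119.214 s
Geometry in metres: D = 90.2 mm → 0.0902 m, h = 9.99 mm → 0.00999 m; screw speed N = 104.5 rpm = 1.74167 rev/s
γ̇ = π D N / h = (π)(0.0902)(1.74167) / 0.00999 = 49.4033 s⁻¹
Adiabatic rise: ΔT = η γ̇² t_res / (ρ cp) = 1266·(49.4033)²·119.214 / (1245·1667) = 177.488 K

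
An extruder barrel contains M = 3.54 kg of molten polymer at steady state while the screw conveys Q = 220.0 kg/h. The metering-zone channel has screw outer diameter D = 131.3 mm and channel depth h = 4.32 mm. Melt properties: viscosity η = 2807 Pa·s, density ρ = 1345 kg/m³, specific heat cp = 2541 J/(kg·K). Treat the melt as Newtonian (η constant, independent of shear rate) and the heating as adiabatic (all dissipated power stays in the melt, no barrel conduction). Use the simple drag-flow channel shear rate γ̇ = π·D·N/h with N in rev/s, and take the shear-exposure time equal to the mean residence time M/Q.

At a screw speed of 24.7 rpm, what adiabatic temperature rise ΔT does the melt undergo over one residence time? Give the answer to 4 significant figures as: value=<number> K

value=73.51 K

Convert throughput: Q = 220.0 kg/h = 220.0/3600 = 0.0611111 kg/s
t_res = M / Q_s = 3.54 ÷ 0.0611111 = 57.9273 s
Convert to SI: D = 0.1313 m, h = 0.00432 m, N = 24.7/60 = 0.411667 rev/s
γ̇ = π·D·N / h = π · 0.1313 · 0.411667 / 0.00432 = 39.3076 s⁻¹
ΔT = η·γ̇²·t_res / (ρ·cp) = 2807 · (39.3076)² · 57.9273 / (1345 · 2541) = 73.5109 K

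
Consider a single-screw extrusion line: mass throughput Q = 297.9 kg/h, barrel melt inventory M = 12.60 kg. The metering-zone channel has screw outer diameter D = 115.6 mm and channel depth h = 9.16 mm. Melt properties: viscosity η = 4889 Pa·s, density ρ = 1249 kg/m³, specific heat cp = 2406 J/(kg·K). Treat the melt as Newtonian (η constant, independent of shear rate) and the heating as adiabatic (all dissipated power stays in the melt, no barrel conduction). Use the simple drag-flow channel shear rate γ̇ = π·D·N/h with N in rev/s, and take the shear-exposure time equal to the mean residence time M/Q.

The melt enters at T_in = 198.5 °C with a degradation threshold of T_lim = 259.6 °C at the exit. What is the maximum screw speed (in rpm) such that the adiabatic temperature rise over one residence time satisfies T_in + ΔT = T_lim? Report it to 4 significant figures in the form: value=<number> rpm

Q_s = Q / 3600 = 297.9 / 3600 = 0.08275 kg/s
Mean residence time: t_res = M/Q_s = 12.60 kg / 0.08275 kg/s = 152.266 s
Geometry in SI: D = 115.6 mm → 0.1156 m, h = 9.16 mm → 0.00916 m
Allowable rise: ΔT_a = T_lim − T_in = 259.6 − 198.5 = 61.1 K
Invert ΔT = ηγ̇²t_res/(ρcp) for γ̇: γ̇_max² = ΔT_a ρ cp / (η t_res) = 61.1·1249·2406 / (4889·152.266) = 246.647 s⁻²
γ̇_max = sqrt(246.647) = 15.705 s⁻¹
Solve γ̇ = πDN/h for N: N_max = γ̇_max·h/(π·D) = 15.705 × 0.00916 / (π × 0.1156) = 0.396119 rev/s = 23.7672 rpm

value=23.77 rpm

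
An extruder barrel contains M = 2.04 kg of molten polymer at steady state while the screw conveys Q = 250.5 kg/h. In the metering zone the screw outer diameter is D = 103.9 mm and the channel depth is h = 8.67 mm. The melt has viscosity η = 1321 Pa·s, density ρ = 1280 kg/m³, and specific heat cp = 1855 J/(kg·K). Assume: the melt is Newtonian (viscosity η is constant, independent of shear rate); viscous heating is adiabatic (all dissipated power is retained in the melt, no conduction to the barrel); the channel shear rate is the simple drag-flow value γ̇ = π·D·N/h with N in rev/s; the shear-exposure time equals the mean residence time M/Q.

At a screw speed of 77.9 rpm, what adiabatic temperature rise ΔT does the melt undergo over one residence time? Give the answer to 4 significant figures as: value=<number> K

value=38.97 K

Q_s = Q / 3600 = 250.5 / 3600 = 0.0695833 kg/s
t_res = M / Q_s = 2.04 / 0.0695833 = 29.3174 s
Convert to SI: D = 0.1039 m, h = 0.00867 m, N = 77.9/60 = 1.29833 rev/s
γ̇ = π D N / h = (π)(0.1039)(1.29833) / 0.00867 = 48.8802 s⁻¹
ΔT = η·γ̇²·t_res/(ρ·cp) = [1321 × 48.8802² × 29.3174] / [1280 × 1855] = 38.9708 K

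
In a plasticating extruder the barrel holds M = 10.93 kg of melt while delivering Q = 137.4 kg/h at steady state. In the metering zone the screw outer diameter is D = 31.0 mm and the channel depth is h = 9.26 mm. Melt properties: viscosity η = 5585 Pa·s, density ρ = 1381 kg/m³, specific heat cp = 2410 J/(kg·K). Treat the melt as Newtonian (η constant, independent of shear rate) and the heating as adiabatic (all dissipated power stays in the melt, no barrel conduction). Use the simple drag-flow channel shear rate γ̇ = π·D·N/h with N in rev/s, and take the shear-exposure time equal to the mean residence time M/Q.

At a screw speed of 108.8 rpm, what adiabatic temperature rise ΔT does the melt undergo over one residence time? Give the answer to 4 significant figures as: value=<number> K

Q_s = Q / 3600 = 137.4 / 3600 = 0.0381667 kg/s
Mean residence time: t_res = M/Q_s = 10.93 kg / 0.0381667 kg/s = 286.376 s
Convert to SI: D = 0.031 m, h = 0.00926 m, N = 108.8/60 = 1.81333 rev/s
γ̇ = π·D·N / h = π · 0.031 · 1.81333 / 0.00926 = 19.0712 s⁻¹
Adiabatic rise: ΔT = η γ̇² t_res / (ρ cp) = 5585·(19.0712)²·286.376 / (1381·2410) = 174.785 K

value=174.8 K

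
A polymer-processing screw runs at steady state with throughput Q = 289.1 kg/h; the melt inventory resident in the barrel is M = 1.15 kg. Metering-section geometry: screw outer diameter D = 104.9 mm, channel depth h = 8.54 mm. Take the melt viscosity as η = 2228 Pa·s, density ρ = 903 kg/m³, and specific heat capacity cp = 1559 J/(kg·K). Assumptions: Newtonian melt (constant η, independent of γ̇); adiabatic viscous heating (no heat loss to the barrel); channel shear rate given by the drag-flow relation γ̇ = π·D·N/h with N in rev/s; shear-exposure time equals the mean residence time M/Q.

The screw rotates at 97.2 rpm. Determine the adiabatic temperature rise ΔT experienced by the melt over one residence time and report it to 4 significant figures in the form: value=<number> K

value=88.57 K

Convert throughput: Q = 289.1 kg/h = 289.1/3600 = 0.0803056 kg/s
t_res = M / Q_s = 1.15 ÷ 0.0803056 = 14.3203 s
D = 104.9 mm = 0.1049 m;  h = 8.54 mm = 0.00854 m;  N = 97.2 rpm / 60 = 1.62 rev/s
γ̇ = π D N / h = (π)(0.1049)(1.62) / 0.00854 = 62.5148 s⁻¹
Adiabatic rise: ΔT = η γ̇² t_res / (ρ cp) = 2228·(62.5148)²·14.3203 / (903·1559) = 88.5724 K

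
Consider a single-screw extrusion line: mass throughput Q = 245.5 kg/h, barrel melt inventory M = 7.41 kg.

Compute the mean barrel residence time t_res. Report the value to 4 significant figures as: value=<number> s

Convert throughput: Q = 245.5 kg/h = 245.5/3600 = 0.0681944 kg/s
Mean residence time: t_res = M/Q_s = 7.41 kg / 0.0681944 kg/s = 108.66 s

value=108.7 s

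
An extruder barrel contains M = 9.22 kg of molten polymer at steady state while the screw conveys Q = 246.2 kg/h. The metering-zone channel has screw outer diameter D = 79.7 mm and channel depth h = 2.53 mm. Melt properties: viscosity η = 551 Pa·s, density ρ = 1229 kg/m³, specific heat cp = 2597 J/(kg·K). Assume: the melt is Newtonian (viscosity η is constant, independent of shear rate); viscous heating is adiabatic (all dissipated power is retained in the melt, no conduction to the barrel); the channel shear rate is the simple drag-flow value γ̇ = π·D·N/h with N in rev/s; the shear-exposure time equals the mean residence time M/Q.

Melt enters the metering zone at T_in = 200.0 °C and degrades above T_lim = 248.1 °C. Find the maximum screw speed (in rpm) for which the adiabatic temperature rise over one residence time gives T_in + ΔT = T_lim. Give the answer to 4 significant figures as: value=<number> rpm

Convert throughput: Q = 246.2 kg/h = 246.2/3600 = 0.0683889 kg/s
Mean residence time: t_res = M/Q_s = 9.22 kg / 0.0683889 kg/s = 134.817 s
D = 79.7 mm = 0.0797 m;  h = 2.53 mm = 0.00253 m
ΔT_a = T_lim − T_in = 248.1 − 200.0 = 48.1 K
Invert ΔT = ηγ̇²t_res/(ρcp) for γ̇: γ̇_max² = ΔT_a ρ cp / (η t_res) = 48.1·1229·2597 / (551·134.817) = 2066.67 s⁻²
Take the square root: γ̇_max = √(2066.67) = 45.4607 s⁻¹
Solve γ̇ = πDN/h for N: N_max = γ̇_max·h/(π·D) = 45.4607 × 0.00253 / (π × 0.0797) = 0.459355 rev/s = 27.5613 rpm

value=27.56 rpm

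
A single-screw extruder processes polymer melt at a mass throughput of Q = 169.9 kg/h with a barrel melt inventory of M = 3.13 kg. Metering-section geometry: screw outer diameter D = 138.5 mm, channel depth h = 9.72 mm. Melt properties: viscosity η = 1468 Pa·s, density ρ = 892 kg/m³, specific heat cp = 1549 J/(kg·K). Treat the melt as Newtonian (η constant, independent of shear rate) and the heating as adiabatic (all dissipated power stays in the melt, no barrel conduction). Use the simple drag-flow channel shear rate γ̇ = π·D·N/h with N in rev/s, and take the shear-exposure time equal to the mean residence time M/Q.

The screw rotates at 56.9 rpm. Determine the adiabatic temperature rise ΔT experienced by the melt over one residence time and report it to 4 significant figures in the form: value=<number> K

Throughput in SI: Q_s = 169.9 kg/h ÷ 3600 s/h = 0.0471944 kg/s
t_res = M / Q_s = 3.13 ÷ 0.0471944 = 66.3214 s
Convert to SI: D = 0.1385 m, h = 0.00972 m, N = 56.9/60 = 0.948333 rev/s
γ̇ = π·D·N / h = π · 0.1385 · 0.948333 / 0.00972 = 42.4516 s⁻¹
ΔT = η·γ̇²·t_res / (ρ·cp) = 1468 · (42.4516)² · 66.3214 / (892 · 1549) = 126.985 K

value=127.0 K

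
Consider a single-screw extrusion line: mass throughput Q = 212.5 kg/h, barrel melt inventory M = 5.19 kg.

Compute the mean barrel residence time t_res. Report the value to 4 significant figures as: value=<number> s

Q_s = Q / 3600 = 212.5 / 3600 = 0.0590278 kg/s
t_res = M / Q_s = 5.19 ÷ 0.0590278 = 87.9247 s

value=87.92 s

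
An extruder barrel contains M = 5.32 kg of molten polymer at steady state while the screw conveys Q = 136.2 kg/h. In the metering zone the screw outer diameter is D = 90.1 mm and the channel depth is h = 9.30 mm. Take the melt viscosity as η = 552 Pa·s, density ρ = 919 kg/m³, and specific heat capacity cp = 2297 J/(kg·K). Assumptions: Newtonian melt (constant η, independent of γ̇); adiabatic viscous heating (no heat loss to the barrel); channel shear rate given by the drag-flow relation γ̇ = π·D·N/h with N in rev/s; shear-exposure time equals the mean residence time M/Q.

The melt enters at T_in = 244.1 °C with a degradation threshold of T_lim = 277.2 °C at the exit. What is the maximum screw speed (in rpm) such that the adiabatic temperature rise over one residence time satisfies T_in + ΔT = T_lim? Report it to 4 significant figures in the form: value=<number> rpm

value=59.15 rpm

Throughput in SI: Q_s = 136.2 kg/h ÷ 3600 s/h = 0.0378333 kg/s
Mean residence time: t_res = M/Q_s = 5.32 kg / 0.0378333 kg/s = 140.617 s
Convert to metres: D = 0.0901 m, h = 0.0093 m
ΔT_a = T_lim − T_in = 277.2 − 244.1 = 33.1 K
Invert ΔT = ηγ̇²t_res/(ρcp) for γ̇: γ̇_max² = ΔT_a ρ cp / (η t_res) = 33.1·919·2297 / (552·140.617) = 900.178 s⁻²
γ̇_max = sqrt(900.178) = 30.003 s⁻¹
Solve γ̇ = πDN/h for N: N_max = γ̇_max·h/(π·D) = 30.003 × 0.0093 / (π × 0.0901) = 0.985763 rev/s = 59.1458 rpm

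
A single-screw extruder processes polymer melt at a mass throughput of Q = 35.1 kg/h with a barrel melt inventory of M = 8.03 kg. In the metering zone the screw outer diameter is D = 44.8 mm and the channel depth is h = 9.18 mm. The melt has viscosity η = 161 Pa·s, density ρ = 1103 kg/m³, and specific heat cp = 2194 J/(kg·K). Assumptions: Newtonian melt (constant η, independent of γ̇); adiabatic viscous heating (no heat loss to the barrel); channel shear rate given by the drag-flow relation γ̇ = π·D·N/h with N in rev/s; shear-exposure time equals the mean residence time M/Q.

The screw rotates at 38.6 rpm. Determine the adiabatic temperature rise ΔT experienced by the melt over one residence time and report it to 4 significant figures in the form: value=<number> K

Throughput in SI: Q_s = 35.1 kg/h ÷ 3600 s/h = 0.00975 kg/s
Mean residence time: t_res = M/Q_s = 8.03 kg / 0.00975 kg/s = 823.59 s
Convert to SI: D = 0.0448 m, h = 0.00918 m, N = 38.6/60 = 0.643333 rev/s
Shear rate: γ̇ = πDN/h = π·0.0448·0.643333/0.00918 = 9.86328 s⁻¹
ΔT = η·γ̇²·t_res / (ρ·cp) = 161 · (9.86328)² · 823.59 / (1103 · 2194) = 5.33049 K

value=5.330 K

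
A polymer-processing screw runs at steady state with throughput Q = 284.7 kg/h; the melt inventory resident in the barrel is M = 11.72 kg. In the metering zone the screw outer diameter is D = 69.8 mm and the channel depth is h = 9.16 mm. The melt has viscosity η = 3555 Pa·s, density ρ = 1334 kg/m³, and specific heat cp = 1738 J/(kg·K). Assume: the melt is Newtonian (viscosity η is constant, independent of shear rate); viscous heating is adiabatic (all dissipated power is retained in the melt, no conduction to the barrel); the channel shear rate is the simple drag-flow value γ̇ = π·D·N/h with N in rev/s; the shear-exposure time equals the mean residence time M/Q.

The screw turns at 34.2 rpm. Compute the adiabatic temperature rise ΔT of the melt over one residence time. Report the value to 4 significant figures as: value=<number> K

Convert throughput: Q = 284.7 kg/h = 284.7/3600 = 0.0790833 kg/s
t_res = M / Q_s = 11.72 / 0.0790833 = 148.198 s
Geometry in metres: D = 69.8 mm → 0.0698 m, h = 9.16 mm → 0.00916 m; screw speed N = 34.2 rpm = 0.57 rev/s
Shear rate: γ̇ = πDN/h = π·0.0698·0.57/0.00916 = 13.6453 s⁻¹
ΔT = η·γ̇²·t_res/(ρ·cp) = [3555 × 13.6453² × 148.198] / [1334 × 1738] = 42.3103 K

value=42.31 K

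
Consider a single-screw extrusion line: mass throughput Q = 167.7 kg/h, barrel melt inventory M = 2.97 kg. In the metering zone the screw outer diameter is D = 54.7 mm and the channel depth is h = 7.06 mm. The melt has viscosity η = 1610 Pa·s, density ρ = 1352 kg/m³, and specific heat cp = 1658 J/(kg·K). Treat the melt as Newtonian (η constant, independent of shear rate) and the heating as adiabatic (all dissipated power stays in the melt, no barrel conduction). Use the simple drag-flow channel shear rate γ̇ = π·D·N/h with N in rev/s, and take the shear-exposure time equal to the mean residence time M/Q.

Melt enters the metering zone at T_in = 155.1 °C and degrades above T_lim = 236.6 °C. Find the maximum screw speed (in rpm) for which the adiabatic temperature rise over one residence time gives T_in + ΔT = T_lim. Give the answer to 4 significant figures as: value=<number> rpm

Convert throughput: Q = 167.7 kg/h = 167.7/3600 = 0.0465833 kg/s
Mean residence time: t_res = M/Q_s = 2.97 kg / 0.0465833 kg/s = 63.7567 s
Convert to metres: D = 0.0547 m, h = 0.00706 m
Allowable rise: ΔT_a = T_lim − T_in = 236.6 − 155.1 = 81.5 K
Invert ΔT = ηγ̇²t_res/(ρcp) for γ̇: γ̇_max² = ΔT_a ρ cp / (η t_res) = 81.5·1352·1658 / (1610·63.7567) = 1779.78 s⁻²
Take the square root: γ̇_max = √(1779.78) = 42.1875 s⁻¹
N_max = γ̇_max h / (πD) = 42.1875·0.00706/(π·0.0547) = 1.73321 rev/s → ×60 = 103.993 rpm

value=104.0 rpm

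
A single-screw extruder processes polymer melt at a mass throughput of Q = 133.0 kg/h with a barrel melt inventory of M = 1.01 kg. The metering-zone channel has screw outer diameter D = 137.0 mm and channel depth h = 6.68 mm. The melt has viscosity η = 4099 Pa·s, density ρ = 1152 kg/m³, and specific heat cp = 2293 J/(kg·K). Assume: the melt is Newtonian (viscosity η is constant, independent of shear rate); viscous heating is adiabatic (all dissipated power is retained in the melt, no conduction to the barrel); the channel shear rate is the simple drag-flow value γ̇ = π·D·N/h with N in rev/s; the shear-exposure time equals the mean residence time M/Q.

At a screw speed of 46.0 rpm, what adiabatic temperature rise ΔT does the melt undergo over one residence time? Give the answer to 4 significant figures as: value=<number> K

Convert throughput: Q = 133.0 kg/h = 133.0/3600 = 0.0369444 kg/s
Mean residence time: t_res = M/Q_s = 1.01 kg / 0.0369444 kg/s = 27.3383 s
Convert to SI: D = 0.137 m, h = 0.00668 m, N = 46.0/60 = 0.766667 rev/s
γ̇ = π D N / h = (π)(0.137)(0.766667) / 0.00668 = 49.397 s⁻¹
Adiabatic rise: ΔT = η γ̇² t_res / (ρ cp) = 4099·(49.397)²·27.3383 / (1152·2293) = 103.513 K

value=103.5 K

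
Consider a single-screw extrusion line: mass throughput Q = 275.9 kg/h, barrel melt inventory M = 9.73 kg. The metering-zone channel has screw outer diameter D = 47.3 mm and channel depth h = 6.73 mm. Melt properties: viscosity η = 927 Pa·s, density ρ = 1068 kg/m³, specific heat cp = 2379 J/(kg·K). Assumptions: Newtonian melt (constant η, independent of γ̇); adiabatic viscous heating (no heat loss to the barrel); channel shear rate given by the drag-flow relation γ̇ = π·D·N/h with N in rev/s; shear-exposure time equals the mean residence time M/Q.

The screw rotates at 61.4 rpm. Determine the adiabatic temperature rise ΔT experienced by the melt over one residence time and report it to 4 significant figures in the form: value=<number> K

value=23.65 K

Convert throughput: Q = 275.9 kg/h = 275.9/3600 = 0.0766389 kg/s
t_res = M / Q_s = 9.73 ÷ 0.0766389 = 126.959 s
Geometry in metres: D = 47.3 mm → 0.0473 m, h = 6.73 mm → 0.00673 m; screw speed N = 61.4 rpm = 1.02333 rev/s
Shear rate: γ̇ = πDN/h = π·0.0473·1.02333/0.00673 = 22.595 s⁻¹
Adiabatic rise: ΔT = η γ̇² t_res / (ρ cp) = 927·(22.595)²·126.959 / (1068·2379) = 23.6485 K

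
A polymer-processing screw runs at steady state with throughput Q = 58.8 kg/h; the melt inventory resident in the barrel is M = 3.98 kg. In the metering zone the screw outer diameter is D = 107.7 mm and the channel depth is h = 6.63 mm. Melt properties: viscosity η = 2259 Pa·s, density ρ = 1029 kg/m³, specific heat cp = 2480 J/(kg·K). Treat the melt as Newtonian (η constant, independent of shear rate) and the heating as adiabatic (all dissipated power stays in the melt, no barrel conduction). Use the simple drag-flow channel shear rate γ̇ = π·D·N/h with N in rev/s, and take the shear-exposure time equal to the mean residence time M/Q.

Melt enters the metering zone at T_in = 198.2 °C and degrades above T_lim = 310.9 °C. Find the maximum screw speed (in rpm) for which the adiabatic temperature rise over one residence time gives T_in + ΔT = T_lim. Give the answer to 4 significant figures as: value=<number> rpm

value=26.87 rpm

Throughput in SI: Q_s = 58.8 kg/h ÷ 3600 s/h = 0.0163333 kg/s
t_res = M / Q_s = 3.98 ÷ 0.0163333 = 243.673 s
Convert to metres: D = 0.1077 m, h = 0.00663 m
Allowable rise: ΔT_a = T_lim − T_in = 310.9 − 198.2 = 112.7 K
γ̇_max² = ΔT_a·ρ·cp/(η·t_res) = 112.7·1029·2480/(2259·243.673) = 522.476 s⁻²
Take the square root: γ̇_max = √(522.476) = 22.8577 s⁻¹
N_max = γ̇_max h / (πD) = 22.8577·0.00663/(π·0.1077) = 0.4479 rev/s → ×60 = 26.874 rpm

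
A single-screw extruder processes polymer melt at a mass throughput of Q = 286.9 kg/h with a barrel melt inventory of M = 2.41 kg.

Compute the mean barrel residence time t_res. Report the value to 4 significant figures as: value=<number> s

value=30.24 s

Throughput in SI: Q_s = 286.9 kg/h ÷ 3600 s/h = 0.0796944 kg/s
t_res = M / Q_s = 2.41 ÷ 0.0796944 = 30.2405 s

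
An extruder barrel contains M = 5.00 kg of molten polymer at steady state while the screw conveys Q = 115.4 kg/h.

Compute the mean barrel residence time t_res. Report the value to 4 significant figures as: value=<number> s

value=156.0 s

Convert throughput: Q = 115.4 kg/h = 115.4/3600 = 0.0320556 kg/s
t_res = M / Q_s = 5.00 ÷ 0.0320556 = 155.979 s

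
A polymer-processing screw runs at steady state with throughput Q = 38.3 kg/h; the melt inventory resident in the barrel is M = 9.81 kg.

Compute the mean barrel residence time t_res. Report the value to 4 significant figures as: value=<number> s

Throughput in SI: Q_s = 38.3 kg/h ÷ 3600 s/h = 0.0106389 kg/s
t_res = M / Q_s = 9.81 / 0.0106389 = 922.089 s

value=922.1 s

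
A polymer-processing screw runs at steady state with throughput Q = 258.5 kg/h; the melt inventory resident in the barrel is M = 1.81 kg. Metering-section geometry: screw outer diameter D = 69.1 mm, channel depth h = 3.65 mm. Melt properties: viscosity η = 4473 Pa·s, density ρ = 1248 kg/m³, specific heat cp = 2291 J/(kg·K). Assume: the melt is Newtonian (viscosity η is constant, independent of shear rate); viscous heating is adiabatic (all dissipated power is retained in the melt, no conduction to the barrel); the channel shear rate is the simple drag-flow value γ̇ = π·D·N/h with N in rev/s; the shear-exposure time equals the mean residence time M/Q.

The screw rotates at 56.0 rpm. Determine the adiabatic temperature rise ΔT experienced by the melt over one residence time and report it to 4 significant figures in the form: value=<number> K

value=121.5 K

Convert throughput: Q = 258.5 kg/h = 258.5/3600 = 0.0718056 kg/s
t_res = M / Q_s = 1.81 / 0.0718056 = 25.207 s
Geometry in metres: D = 69.1 mm → 0.0691 m, h = 3.65 mm → 0.00365 m; screw speed N = 56.0 rpm = 0.933333 rev/s
γ̇ = π D N / h = (π)(0.0691)(0.933333) / 0.00365 = 55.5101 s⁻¹
ΔT = η·γ̇²·t_res / (ρ·cp) = 4473 · (55.5101)² · 25.207 / (1248 · 2291) = 121.513 K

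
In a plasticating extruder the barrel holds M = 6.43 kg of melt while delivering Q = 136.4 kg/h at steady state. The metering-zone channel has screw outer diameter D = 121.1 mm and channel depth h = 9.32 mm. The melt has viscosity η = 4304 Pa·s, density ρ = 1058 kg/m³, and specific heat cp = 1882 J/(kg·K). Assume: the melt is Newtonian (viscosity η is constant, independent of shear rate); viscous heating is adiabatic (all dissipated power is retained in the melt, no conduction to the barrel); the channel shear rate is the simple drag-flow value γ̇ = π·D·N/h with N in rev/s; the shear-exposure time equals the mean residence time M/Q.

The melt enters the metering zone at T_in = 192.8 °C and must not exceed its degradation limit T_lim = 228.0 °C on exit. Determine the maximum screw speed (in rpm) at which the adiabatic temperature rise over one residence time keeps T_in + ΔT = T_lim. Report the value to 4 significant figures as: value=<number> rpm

value=14.40 rpm

Q_s = Q / 3600 = 136.4 / 3600 = 0.0378889 kg/s
Mean residence time: t_res = M/Q_s = 6.43 kg / 0.0378889 kg/s = 169.707 s
Geometry in SI: D = 121.1 mm → 0.1211 m, h = 9.32 mm → 0.00932 m
Allowable rise: ΔT_a = T_lim − T_in = 228.0 − 192.8 = 35.2 K
γ̇_max² = ΔT_a·ρ·cp/(η·t_res) = 35.2·1058·1882/(4304·169.707) = 95.957 s⁻²
γ̇_max = sqrt(95.957) = 9.79576 s⁻¹
N_max = γ̇_max h / (πD) = 9.79576·0.00932/(π·0.1211) = 0.239972 rev/s → ×60 = 14.3983 rpm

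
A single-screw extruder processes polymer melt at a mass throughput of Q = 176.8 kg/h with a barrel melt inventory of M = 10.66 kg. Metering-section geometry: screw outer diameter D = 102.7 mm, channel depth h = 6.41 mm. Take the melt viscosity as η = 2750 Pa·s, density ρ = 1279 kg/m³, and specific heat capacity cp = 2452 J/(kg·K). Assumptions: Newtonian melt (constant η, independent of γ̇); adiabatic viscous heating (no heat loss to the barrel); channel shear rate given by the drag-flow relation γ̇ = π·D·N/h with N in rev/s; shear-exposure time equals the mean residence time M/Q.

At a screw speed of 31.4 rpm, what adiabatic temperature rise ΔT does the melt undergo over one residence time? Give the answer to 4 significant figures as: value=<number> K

value=132.1 K

Convert throughput: Q = 176.8 kg/h = 176.8/3600 = 0.0491111 kg/s
Mean residence time: t_res = M/Q_s = 10.66 kg / 0.0491111 kg/s = 217.059 s
D = 102.7 mm = 0.1027 m;  h = 6.41 mm = 0.00641 m;  N = 31.4 rpm / 60 = 0.523333 rev/s
γ̇ = π·D·N / h = π · 0.1027 · 0.523333 / 0.00641 = 26.3415 s⁻¹
ΔT = η·γ̇²·t_res / (ρ·cp) = 2750 · (26.3415)² · 217.059 / (1279 · 2452) = 132.069 K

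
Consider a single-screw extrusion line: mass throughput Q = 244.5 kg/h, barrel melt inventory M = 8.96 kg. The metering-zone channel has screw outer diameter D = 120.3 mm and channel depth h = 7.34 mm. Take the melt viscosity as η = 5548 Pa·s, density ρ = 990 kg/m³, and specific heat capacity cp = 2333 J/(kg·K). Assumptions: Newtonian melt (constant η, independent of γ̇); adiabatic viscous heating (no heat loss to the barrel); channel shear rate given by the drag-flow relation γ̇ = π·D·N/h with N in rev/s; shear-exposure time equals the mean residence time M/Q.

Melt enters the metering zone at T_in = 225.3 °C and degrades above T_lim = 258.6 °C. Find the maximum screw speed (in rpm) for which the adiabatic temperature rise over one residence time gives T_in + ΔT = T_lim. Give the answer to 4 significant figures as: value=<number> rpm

Throughput in SI: Q_s = 244.5 kg/h ÷ 3600 s/h = 0.0679167 kg/s
t_res = M / Q_s = 8.96 ÷ 0.0679167 = 131.926 s
Convert to metres: D = 0.1203 m, h = 0.00734 m
ΔT_a = T_lim − T_in = 258.6 − 225.3 = 33.3 K
γ̇_max² = ΔT_a·ρ·cp/(η·t_res) = 33.3·990·2333/(5548·131.926) = 105.081 s⁻²
γ̇_max = sqrt(105.081) = 10.2509 s⁻¹
N_max = γ̇_max h / (πD) = 10.2509·0.00734/(π·0.1203) = 0.199087 rev/s → ×60 = 11.9452 rpm

value=11.95 rpm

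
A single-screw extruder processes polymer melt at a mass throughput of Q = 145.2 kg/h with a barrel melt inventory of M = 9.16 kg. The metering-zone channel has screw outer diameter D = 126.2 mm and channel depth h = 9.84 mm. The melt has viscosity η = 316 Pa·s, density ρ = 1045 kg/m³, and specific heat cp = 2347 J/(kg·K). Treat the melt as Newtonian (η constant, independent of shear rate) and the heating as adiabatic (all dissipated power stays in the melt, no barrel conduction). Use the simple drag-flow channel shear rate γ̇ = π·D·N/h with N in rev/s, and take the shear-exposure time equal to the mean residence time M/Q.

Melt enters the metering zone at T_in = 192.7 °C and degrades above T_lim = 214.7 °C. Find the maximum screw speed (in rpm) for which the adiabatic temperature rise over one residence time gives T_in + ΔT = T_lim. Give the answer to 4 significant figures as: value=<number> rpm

Convert throughput: Q = 145.2 kg/h = 145.2/3600 = 0.0403333 kg/s
Mean residence time: t_res = M/Q_s = 9.16 kg / 0.0403333 kg/s = 227.107 s
D = 126.2 mm = 0.1262 m;  h = 9.84 mm = 0.00984 m
ΔT_a = T_lim − T_in = 214.7 °C − 192.7 °C = 22 K
γ̇_max² = ΔT_a·ρ·cp/(η·t_res) = 22·1045·2347/(316·227.107) = 751.854 s⁻²
Take the square root: γ̇_max = √(751.854) = 27.42 s⁻¹
N_max = γ̇_max·h / (π·D) = 27.42 · 0.00984 / (π · 0.1262) = 0.680538 rev/s = 40.8323 rpm

value=40.83 rpm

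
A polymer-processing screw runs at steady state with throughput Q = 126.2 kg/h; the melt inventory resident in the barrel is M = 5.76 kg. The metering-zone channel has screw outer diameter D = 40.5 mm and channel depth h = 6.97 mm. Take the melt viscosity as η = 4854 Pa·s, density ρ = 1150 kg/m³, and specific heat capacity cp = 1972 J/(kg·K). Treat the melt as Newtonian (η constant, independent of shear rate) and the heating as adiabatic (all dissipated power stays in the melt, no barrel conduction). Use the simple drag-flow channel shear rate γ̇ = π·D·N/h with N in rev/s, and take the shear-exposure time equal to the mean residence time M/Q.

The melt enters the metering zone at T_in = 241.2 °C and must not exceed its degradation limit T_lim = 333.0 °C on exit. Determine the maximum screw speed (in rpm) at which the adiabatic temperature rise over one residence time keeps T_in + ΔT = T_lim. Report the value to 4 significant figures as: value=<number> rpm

Convert throughput: Q = 126.2 kg/h = 126.2/3600 = 0.0350556 kg/s
t_res = M / Q_s = 5.76 ÷ 0.0350556 = 164.311 s
D = 40.5 mm = 0.0405 m;  h = 6.97 mm = 0.00697 m
Allowable rise: ΔT_a = T_lim − T_in = 333.0 − 241.2 = 91.8 K
γ̇_max² = ΔT_a·ρ·cp/(η·t_res) = 91.8·1150·1972/(4854·164.311) = 261.025 s⁻²
γ̇_max = √261.025 = 16.1563 s⁻¹
Solve γ̇ = πDN/h for N: N_max = γ̇_max·h/(π·D) = 16.1563 × 0.00697 / (π × 0.0405) = 0.885052 rev/s = 53.1031 rpm

value=53.10 rpm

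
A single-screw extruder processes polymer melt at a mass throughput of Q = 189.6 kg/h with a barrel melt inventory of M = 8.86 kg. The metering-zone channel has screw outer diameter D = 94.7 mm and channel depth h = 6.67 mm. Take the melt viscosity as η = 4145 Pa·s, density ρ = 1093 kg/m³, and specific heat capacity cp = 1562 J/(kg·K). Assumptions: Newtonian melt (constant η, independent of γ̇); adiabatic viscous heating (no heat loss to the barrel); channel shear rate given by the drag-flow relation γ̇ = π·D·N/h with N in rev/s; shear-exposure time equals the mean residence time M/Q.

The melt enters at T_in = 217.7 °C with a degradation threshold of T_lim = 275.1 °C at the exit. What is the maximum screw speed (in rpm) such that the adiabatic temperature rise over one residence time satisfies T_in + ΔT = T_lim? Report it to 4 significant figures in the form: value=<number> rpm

Q_s = Q / 3600 = 189.6 / 3600 = 0.0526667 kg/s
t_res = M / Q_s = 8.86 ÷ 0.0526667 = 168.228 s
Convert to metres: D = 0.0947 m, h = 0.00667 m
ΔT_a = T_lim − T_in = 275.1 °C − 217.7 °C = 57.4 K
Invert ΔT = ηγ̇²t_res/(ρcp) for γ̇: γ̇_max² = ΔT_a ρ cp / (η t_res) = 57.4·1093·1562 / (4145·168.228) = 140.537 s⁻²
Take the square root: γ̇_max = √(140.537) = 11.8548 s⁻¹
N_max = γ̇_max h / (πD) = 11.8548·0.00667/(π·0.0947) = 0.265779 rev/s → ×60 = 15.9468 rpm

value=15.95 rpm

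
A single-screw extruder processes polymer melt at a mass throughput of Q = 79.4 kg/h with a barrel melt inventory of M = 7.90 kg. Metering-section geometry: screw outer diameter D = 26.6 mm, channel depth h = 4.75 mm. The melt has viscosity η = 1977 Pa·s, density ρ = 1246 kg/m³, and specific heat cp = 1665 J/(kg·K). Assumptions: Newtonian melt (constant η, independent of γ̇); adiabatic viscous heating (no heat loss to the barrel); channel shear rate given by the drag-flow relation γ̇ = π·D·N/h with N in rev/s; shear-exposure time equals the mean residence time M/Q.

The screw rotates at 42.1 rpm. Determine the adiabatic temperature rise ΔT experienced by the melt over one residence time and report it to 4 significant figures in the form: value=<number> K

value=52.01 K

Q_s = Q / 3600 = 79.4 / 3600 = 0.0220556 kg/s
t_res = M / Q_s = 7.90 / 0.0220556 = 358.186 s
Convert to SI: D = 0.0266 m, h = 0.00475 m, N = 42.1/60 = 0.701667 rev/s
γ̇ = π·D·N / h = π · 0.0266 · 0.701667 / 0.00475 = 12.3444 s⁻¹
ΔT = η·γ̇²·t_res / (ρ·cp) = 1977 · (12.3444)² · 358.186 / (1246 · 1665) = 52.0141 K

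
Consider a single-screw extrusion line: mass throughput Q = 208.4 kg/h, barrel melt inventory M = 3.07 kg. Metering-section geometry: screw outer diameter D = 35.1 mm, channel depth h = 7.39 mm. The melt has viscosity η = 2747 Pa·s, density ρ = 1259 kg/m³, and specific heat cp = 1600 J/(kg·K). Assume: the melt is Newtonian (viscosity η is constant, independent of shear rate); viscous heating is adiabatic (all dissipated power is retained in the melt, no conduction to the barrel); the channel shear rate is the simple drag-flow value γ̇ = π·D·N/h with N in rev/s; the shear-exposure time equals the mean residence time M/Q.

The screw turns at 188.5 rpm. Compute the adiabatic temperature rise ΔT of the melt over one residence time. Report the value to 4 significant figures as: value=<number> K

Throughput in SI: Q_s = 208.4 kg/h ÷ 3600 s/h = 0.0578889 kg/s
t_res = M / Q_s = 3.07 ÷ 0.0578889 = 53.0326 s
Geometry in metres: D = 35.1 mm → 0.0351 m, h = 7.39 mm → 0.00739 m; screw speed N = 188.5 rpm = 3.14167 rev/s
Shear rate: γ̇ = πDN/h = π·0.0351·3.14167/0.00739 = 46.8784 s⁻¹
Adiabatic rise: ΔT = η γ̇² t_res / (ρ cp) = 2747·(46.8784)²·53.0326 / (1259·1600) = 158.928 K

value=158.9 K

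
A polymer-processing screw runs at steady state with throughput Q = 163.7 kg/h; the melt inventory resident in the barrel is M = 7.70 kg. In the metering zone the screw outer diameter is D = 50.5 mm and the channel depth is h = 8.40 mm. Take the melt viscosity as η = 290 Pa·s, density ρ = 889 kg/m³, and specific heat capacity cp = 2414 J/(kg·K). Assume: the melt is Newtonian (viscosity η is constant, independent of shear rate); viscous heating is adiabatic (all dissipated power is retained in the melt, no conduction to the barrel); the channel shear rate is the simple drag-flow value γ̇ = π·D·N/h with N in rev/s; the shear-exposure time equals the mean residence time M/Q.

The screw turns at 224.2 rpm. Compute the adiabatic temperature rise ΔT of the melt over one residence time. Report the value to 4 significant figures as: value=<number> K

value=114.0 K

Throughput in SI: Q_s = 163.7 kg/h ÷ 3600 s/h = 0.0454722 kg/s
Mean residence time: t_res = M/Q_s = 7.70 kg / 0.0454722 kg/s = 169.334 s
Convert to SI: D = 0.0505 m, h = 0.0084 m, N = 224.2/60 = 3.73667 rev/s
Shear rate: γ̇ = πDN/h = π·0.0505·3.73667/0.0084 = 70.5743 s⁻¹
ΔT = η·γ̇²·t_res / (ρ·cp) = 290 · (70.5743)² · 169.334 / (889 · 2414) = 113.971 K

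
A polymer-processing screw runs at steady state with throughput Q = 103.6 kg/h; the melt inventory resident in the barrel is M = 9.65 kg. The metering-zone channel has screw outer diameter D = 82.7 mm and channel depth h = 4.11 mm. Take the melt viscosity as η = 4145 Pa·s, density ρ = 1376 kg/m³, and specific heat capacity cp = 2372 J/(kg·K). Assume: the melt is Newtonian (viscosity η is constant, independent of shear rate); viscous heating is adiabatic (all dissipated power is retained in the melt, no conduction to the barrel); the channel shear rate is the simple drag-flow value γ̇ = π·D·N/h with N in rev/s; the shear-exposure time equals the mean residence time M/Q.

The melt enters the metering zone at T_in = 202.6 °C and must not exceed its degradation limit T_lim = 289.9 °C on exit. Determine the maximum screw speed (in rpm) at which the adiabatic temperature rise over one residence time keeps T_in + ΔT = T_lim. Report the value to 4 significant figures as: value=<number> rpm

Throughput in SI: Q_s = 103.6 kg/h ÷ 3600 s/h = 0.0287778 kg/s
Mean residence time: t_res = M/Q_s = 9.65 kg / 0.0287778 kg/s = 335.328 s
D = 82.7 mm = 0.0827 m;  h = 4.11 mm = 0.00411 m
Allowable rise: ΔT_a = T_lim − T_in = 289.9 − 202.6 = 87.3 K
γ̇_max² = ΔT_a·ρ·cp/(η·t_res) = 87.3·1376·2372/(4145·335.328) = 204.999 s⁻²
Take the square root: γ̇_max = √(204.999) = 14.3178 s⁻¹
N_max = γ̇_max·h / (π·D) = 14.3178 · 0.00411 / (π · 0.0827) = 0.226497 rev/s = 13.5898 rpm

value=13.59 rpm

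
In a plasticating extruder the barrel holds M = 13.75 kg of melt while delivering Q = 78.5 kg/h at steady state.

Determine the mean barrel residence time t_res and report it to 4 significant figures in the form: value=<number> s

value=630.6 s

Throughput in SI: Q_s = 78.5 kg/h ÷ 3600 s/h = 0.0218056 kg/s
t_res = M / Q_s = 13.75 ÷ 0.0218056 = 630.573 s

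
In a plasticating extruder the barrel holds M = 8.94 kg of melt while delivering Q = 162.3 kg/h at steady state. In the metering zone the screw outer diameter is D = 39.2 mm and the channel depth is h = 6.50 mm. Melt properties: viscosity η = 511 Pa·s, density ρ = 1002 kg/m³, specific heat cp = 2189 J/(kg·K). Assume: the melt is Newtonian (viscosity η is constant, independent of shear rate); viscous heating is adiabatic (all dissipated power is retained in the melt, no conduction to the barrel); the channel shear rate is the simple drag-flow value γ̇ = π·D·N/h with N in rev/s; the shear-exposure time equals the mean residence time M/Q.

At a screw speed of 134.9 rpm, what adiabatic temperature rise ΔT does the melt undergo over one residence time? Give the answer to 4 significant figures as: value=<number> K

value=83.83 K

Throughput in SI: Q_s = 162.3 kg/h ÷ 3600 s/h = 0.0450833 kg/s
t_res = M / Q_s = 8.94 / 0.0450833 = 198.299 s
D = 39.2 mm = 0.0392 m;  h = 6.50 mm = 0.0065 m;  N = 134.9 rpm / 60 = 2.24833 rev/s
Shear rate: γ̇ = πDN/h = π·0.0392·2.24833/0.0065 = 42.5974 s⁻¹
ΔT = η·γ̇²·t_res/(ρ·cp) = [511 × 42.5974² × 198.299] / [1002 × 2189] = 83.8292 K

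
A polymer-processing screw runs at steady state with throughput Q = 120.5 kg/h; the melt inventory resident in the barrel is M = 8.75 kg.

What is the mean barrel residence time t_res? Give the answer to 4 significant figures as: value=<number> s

value=261.4 s

Convert throughput: Q = 120.5 kg/h = 120.5/3600 = 0.0334722 kg/s
t_res = M / Q_s = 8.75 / 0.0334722 = 261.411 s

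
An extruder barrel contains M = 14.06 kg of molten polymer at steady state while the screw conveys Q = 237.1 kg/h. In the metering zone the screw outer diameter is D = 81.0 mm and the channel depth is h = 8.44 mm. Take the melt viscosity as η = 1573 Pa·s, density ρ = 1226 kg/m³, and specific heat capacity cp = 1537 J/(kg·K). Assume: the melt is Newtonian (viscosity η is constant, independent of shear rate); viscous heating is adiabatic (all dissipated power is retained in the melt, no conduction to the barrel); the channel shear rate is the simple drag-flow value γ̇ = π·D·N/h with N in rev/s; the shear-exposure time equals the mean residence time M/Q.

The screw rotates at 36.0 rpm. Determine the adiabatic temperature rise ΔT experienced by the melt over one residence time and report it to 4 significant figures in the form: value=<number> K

Convert throughput: Q = 237.1 kg/h = 237.1/3600 = 0.0658611 kg/s
t_res = M / Q_s = 14.06 ÷ 0.0658611 = 213.48 s
Geometry in metres: D = 81.0 mm → 0.081 m, h = 8.44 mm → 0.00844 m; screw speed N = 36.0 rpm = 0.6 rev/s
γ̇ = π·D·N / h = π · 0.081 · 0.6 / 0.00844 = 18.0902 s⁻¹
Adiabatic rise: ΔT = η γ̇² t_res / (ρ cp) = 1573·(18.0902)²·213.48 / (1226·1537) = 58.3187 K

value=58.32 K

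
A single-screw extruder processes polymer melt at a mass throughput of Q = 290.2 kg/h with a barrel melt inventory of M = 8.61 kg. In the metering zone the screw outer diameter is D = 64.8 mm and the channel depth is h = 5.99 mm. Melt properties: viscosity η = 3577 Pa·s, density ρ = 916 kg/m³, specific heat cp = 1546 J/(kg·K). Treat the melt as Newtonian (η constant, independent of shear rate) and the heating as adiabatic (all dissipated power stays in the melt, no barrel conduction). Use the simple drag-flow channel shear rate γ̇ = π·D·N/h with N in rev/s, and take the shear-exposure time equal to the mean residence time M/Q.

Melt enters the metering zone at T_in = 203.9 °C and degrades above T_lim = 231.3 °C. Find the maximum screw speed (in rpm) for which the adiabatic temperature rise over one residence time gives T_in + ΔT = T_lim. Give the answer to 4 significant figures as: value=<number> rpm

Throughput in SI: Q_s = 290.2 kg/h ÷ 3600 s/h = 0.0806111 kg/s
t_res = M / Q_s = 8.61 ÷ 0.0806111 = 106.809 s
Geometry in SI: D = 64.8 mm → 0.0648 m, h = 5.99 mm → 0.00599 m
ΔT_a = T_lim − T_in = 231.3 °C − 203.9 °C = 27.4 K
Invert ΔT = ηγ̇²t_res/(ρcp) for γ̇: γ̇_max² = ΔT_a ρ cp / (η t_res) = 27.4·916·1546 / (3577·106.809) = 101.561 s⁻²
Take the square root: γ̇_max = √(101.561) = 10.0778 s⁻¹
N_max = γ̇_max·h / (π·D) = 10.0778 · 0.00599 / (π · 0.0648) = 0.296528 rev/s = 17.7917 rpm

value=17.79 rpm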